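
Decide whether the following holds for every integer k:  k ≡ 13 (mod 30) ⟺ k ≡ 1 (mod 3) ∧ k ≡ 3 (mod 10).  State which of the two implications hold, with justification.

(→) Suppose k ≡ 13 (mod 30); write k = 30j + 13. Since 3 ∣ 30, reducing mod 3 gives k ≡ 13 ≡ 1 (mod 3); since 10 ∣ 30, reducing mod 10 gives k ≡ 13 ≡ 3 (mod 10).

(←) Conversely, if k ≡ 1 (mod 3) and k ≡ 3 (mod 10), then by the Chinese remainder theorem k ≡ 13 (mod 30). This is exactly k ≡ 13 (mod 30).

Both directions hold; the statement is true.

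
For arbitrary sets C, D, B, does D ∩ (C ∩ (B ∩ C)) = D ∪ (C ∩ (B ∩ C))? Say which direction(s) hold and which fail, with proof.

Forward inclusion. Let x ∈ D ∩ (C ∩ (B ∩ C)). Then x ∈ C ∩ D ∩ B, from which x ∈ D ∪ (C ∩ (B ∩ C)).

Reverse inclusion. This inclusion fails. Take C = ∅, D = {1}, B = ∅; then 1 ∈ D ∪ (C ∩ (B ∩ C)) but 1 ∉ D ∩ (C ∩ (B ∩ C)).

(⊆) holds; (⊇) fails.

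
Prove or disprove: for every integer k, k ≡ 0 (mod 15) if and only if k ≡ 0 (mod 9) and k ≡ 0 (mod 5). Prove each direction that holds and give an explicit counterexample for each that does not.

The forward direction fails; the converse holds.

Forward direction. This fails: k = 30 gives 30 ≡ 0 (mod 15) but 30 ≡ 3 (mod 9), so the conjunction on the right does not hold.

Converse. If k ≡ 0 (mod 9) and k ≡ 0 (mod 5), then by the Chinese remainder theorem k ≡ 0 (mod 45). Since 0 ≡ 0 (mod 15) and 15 ∣ 45, we get k ≡ 0 (mod 15).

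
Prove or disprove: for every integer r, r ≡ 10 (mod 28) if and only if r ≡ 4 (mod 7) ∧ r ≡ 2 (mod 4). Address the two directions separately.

[⇒] This fails: r = 10 gives 10 ≡ 10 (mod 28) but 10 ≡ 3 (mod 7), so the conjunction on the right does not hold.

[⇐] This fails: r = 18 satisfies both congruences on the right (18 ≡ 4 mod 7 and 18 ≡ 2 mod 4) yet 18 ≡ 18 (mod 28), not 10.

Neither direction holds.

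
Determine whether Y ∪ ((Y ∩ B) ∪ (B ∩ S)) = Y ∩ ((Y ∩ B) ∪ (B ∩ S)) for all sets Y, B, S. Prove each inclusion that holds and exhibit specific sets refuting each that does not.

(⟹) This inclusion fails. Take Y = {1}, B = ∅, S = ∅; then 1 ∈ Y ∪ ((Y ∩ B) ∪ (B ∩ S)) but 1 ∉ Y ∩ ((Y ∩ B) ∪ (B ∩ S)).

(⟸) Let x ∈ Y ∩ ((Y ∩ B) ∪ (B ∩ S)). Then either x ∈ Y ∩ B and x ∉ S; or x ∈ Y ∩ B ∩ S. In each case x ∈ Y ∪ ((Y ∩ B) ∪ (B ∩ S)), so Y ∩ ((Y ∩ B) ∪ (B ∩ S)) ⊆ Y ∪ ((Y ∩ B) ∪ (B ∩ S)).

The sets are not equal: only the reverse inclusion holds.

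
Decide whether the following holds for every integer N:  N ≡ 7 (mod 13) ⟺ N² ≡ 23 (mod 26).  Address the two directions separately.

(⇒) fails and (⇐) fails.

(⟹) This fails: take N = 20. Then 20 ≡ 7 (mod 13), but 20² = 400 ≡ 10 (mod 26), not 23.

(⟸) This fails: take N = 19. Then 19² = 361 ≡ 23 (mod 26), yet 19 ≡ 6 (mod 13), not 7.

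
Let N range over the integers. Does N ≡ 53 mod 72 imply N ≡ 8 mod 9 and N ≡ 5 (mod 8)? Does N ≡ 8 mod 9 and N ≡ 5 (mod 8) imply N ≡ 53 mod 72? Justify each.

(⇐) If N ≡ 8 (mod 9) and N ≡ 5 (mod 8), then by the Chinese remainder theorem N ≡ 53 (mod 72). This is exactly N ≡ 53 (mod 72).

(⇒) Suppose N ≡ 53 (mod 72); write N = 72j + 53. Since 9 ∣ 72, reducing mod 9 gives N ≡ 53 ≡ 8 (mod 9); since 8 ∣ 72, reducing mod 8 gives N ≡ 53 ≡ 5 (mod 8).

Both directions hold.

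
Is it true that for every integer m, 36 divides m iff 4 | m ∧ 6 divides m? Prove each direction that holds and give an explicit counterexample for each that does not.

Forward direction. If 36 ∣ m, write m = 36q. Since 36 = 9·4, m = 4·(9q), so 4 ∣ m; and since 36 = 6·6, m = 6·(6q), so 6 ∣ m.

Converse. This fails: take m = 12. Both 4 ∣ 12 and 6 ∣ 12, yet 12 is not a multiple of 36 (since 12 = 0·36 + 12), so 36 ∤ 12.

Only the forward direction holds.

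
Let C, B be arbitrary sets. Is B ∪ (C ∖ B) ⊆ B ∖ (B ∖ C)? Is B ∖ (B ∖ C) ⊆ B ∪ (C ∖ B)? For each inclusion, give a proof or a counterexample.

The sets are not equal: only the reverse inclusion holds.

Forward inclusion. This inclusion fails. Take C = {1}, B = ∅; then 1 ∈ B ∪ (C ∖ B) but 1 ∉ B ∖ (B ∖ C).

Reverse inclusion. Let x ∈ B ∖ (B ∖ C). Then x ∈ C ∩ B, from which x ∈ B ∪ (C ∖ B).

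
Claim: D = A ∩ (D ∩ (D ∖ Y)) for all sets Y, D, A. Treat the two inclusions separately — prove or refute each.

(⊆) fails; (⊇) holds.

Reverse inclusion. Let x ∈ A ∩ (D ∩ (D ∖ Y)). Then x ∈ D ∩ A and x ∉ Y, from which x ∈ D.

Forward inclusion. This inclusion fails. Take Y = ∅, D = {1}, A = ∅; then 1 ∈ D but 1 ∉ A ∩ (D ∩ (D ∖ Y)).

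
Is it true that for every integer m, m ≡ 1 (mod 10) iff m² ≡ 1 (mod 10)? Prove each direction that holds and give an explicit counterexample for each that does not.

Only the forward implication holds.

[⇒] Suppose m ≡ 1 (mod 10). Write m = 10j + 1. Then (10j + 1)² = 100j² + 20j + 1 = 10(10j² + 2j) + 1, so m² ≡ 1 (mod 10).

[⇐] This fails: take m = 9. Then 9² = 81 ≡ 1 (mod 10), yet 9 ≡ 9 (mod 10), not 1.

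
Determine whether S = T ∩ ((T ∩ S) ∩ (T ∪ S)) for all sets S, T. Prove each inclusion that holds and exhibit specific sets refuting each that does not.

The sets are not equal: only the reverse inclusion holds.

(⊇) Let x ∈ T ∩ ((T ∩ S) ∩ (T ∪ S)). Then x ∈ S ∩ T, from which x ∈ S.

(⊆) This inclusion fails. Take S = {1}, T = ∅; then 1 ∈ S but 1 ∉ T ∩ ((T ∩ S) ∩ (T ∪ S)).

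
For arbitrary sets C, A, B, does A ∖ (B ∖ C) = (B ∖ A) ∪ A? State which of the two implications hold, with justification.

Only the forward inclusion holds.

Reverse inclusion. This inclusion fails. Take C = ∅, A = ∅, B = {1}; then 1 ∈ (B ∖ A) ∪ A but 1 ∉ A ∖ (B ∖ C).

Forward inclusion. Let x ∈ A ∖ (B ∖ C). Then either x ∈ A and x ∉ C, B; or x ∈ C ∩ A and x ∉ B; or x ∈ C ∩ A ∩ B. In each case x ∈ (B ∖ A) ∪ A, so A ∖ (B ∖ C) ⊆ (B ∖ A) ∪ A.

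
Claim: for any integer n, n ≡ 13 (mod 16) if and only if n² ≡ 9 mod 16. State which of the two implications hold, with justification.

The forward direction holds; the converse fails.

[⇒] Suppose n ≡ 13 (mod 16). Write n = 16j + 13. Then (16j + 13)² = 256j² + 416j + 169 = 16(16j² + 26j + 10) + 9, so n² ≡ 9 (mod 16).

[⇐] This fails: take n = 3. Then 3² = 9 ≡ 9 (mod 16), yet 3 ≡ 3 (mod 16), not 13.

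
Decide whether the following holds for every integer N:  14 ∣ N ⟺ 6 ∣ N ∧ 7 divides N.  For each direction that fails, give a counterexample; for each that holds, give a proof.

Only the converse holds.

(⟹) This fails: take N = 14. Certainly 14 ∣ 14, but 6 ∤ 14.

(⟸) Suppose 6 ∣ N and 7 ∣ N. Any common multiple of 6 and 7 is a multiple of their lcm; here gcd(6, 7) = 1, so lcm(6, 7) = 6·7 = 42, so 42 ∣ N. Since 14 ∣ 42, it follows that 14 ∣ N.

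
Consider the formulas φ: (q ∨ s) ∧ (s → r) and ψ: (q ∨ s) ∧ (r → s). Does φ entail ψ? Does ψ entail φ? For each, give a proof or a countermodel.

Both directions fail.

(→) This fails. Under q = T, s = F, r = T, the left side is true but the right side is false.

(←) This fails. Under q = F, s = T, r = F, the left side is false but the right side is true.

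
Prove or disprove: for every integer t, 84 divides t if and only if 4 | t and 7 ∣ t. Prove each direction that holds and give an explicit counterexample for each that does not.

(⇒) If 84 ∣ t, write t = 84q. Since 84 = 21·4, t = 4·(21q), so 4 ∣ t; and since 84 = 12·7, t = 7·(12q), so 7 ∣ t.

(⇐) This fails: take t = 28. Both 4 ∣ 28 and 7 ∣ 28, yet 28 is not a multiple of 84 (since 28 = 0·84 + 28), so 84 ∤ 28.

Only the forward implication holds.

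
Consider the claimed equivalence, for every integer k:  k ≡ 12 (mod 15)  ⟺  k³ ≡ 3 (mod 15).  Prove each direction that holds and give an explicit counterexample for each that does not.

Both directions hold.

(→) Suppose k ≡ 12 (mod 15). Write k = 15j + 12. Then (15j + 12)³ = 3375j³ + 8100j² + 6480j + 1728 = 15(225j³ + 540j² + 432j + 115) + 3, so k³ ≡ 3 (mod 15).

(←) Conversely, suppose k³ ≡ 3 (mod 15). The only residue r in {0, …, 14} with r³ ≡ 3 (mod 15) is r = 12, so k ≡ 12 (mod 15).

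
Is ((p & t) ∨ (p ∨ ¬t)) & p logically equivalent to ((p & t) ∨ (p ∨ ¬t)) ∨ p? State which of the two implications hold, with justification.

[⇒] Assume the antecedent. If p is true, ((p & t) ∨ (p ∨ ¬t)) ∨ p reduces to true regardless of the other variables. If p is false, the antecedent cannot hold. Either way ((p & t) ∨ (p ∨ ¬t)) ∨ p holds.

[⇐] This fails. Under p = F, t = F, the left side is false but the right side is true.

Only the forward direction holds.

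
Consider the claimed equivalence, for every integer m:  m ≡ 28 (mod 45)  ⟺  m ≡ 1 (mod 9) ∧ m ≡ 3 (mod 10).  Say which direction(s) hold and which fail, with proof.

Forward direction. This fails: m = 28 gives 28 ≡ 28 (mod 45) but 28 ≡ 8 (mod 10), so the conjunction on the right does not hold.

Converse. If m ≡ 1 (mod 9) and m ≡ 3 (mod 10), then by the Chinese remainder theorem m ≡ 73 (mod 90). Since 73 ≡ 28 (mod 45) and 45 ∣ 90, we get m ≡ 28 (mod 45).

(⇒) fails; (⇐) holds.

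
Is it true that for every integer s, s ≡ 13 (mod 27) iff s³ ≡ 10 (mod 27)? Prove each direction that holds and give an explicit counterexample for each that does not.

Only the forward implication holds.

(⇒) Suppose s ≡ 13 (mod 27). Write s = 27j + 13. Then (27j + 13)³ = 19683j³ + 28431j² + 13689j + 2197 = 27(729j³ + 1053j² + 507j + 81) + 10, so s³ ≡ 10 (mod 27).

(⇐) This fails: take s = 4. Then 4³ = 64 ≡ 10 (mod 27), yet 4 ≡ 4 (mod 27), not 13.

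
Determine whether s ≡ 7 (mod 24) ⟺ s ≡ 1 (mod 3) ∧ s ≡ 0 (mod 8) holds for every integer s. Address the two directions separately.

(⟹) This fails: s = 7 gives 7 ≡ 7 (mod 24) but 7 ≡ 7 (mod 8), so the conjunction on the right does not hold.

(⟸) This fails: s = 16 satisfies both congruences on the right (16 ≡ 1 mod 3 and 16 ≡ 0 mod 8) yet 16 ≡ 16 (mod 24), not 7.

Neither direction holds.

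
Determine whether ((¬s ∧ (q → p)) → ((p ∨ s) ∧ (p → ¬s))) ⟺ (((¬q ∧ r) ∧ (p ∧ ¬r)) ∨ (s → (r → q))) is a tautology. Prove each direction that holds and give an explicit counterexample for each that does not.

(⟹) This fails. Under p = F, q = F, s = T, r = T, the left side is true but the right side is false.

(⟸) This fails. Under p = F, q = F, s = F, r = F, the left side is false but the right side is true.

Neither implication holds.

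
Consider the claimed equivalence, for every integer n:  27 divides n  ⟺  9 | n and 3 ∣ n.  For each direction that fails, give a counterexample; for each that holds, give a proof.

The forward direction holds; the converse fails.

(⇒) If 27 ∣ n, write n = 27q. Since 27 = 3·9, n = 9·(3q), so 9 ∣ n; and since 27 = 9·3, n = 3·(9q), so 3 ∣ n.

(⇐) This fails: take n = 9. Both 9 ∣ 9 and 3 ∣ 9, yet 9 is not a multiple of 27 (since 9 = 0·27 + 9), so 27 ∤ 9.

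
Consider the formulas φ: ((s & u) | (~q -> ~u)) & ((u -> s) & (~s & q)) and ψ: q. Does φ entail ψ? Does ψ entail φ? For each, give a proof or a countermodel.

(→) Assume the antecedent. If s is true, the antecedent cannot hold. If s is false, the antecedent forces (s = F, q = T, u = F), and q holds there. Either way q holds.

(←) This fails. Under s = T, q = T, u = F, the left side is false but the right side is true.

Not equivalent: only (⇒) holds.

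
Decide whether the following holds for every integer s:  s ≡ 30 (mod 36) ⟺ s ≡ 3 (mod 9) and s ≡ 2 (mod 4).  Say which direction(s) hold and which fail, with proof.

The biconditional holds.

(⇒) Suppose s ≡ 30 (mod 36); write s = 36j + 30. Since 9 ∣ 36, reducing mod 9 gives s ≡ 30 ≡ 3 (mod 9); since 4 ∣ 36, reducing mod 4 gives s ≡ 30 ≡ 2 (mod 4).

(⇐) Conversely, if s ≡ 3 (mod 9) and s ≡ 2 (mod 4), then by the Chinese remainder theorem s ≡ 30 (mod 36). This is exactly s ≡ 30 (mod 36).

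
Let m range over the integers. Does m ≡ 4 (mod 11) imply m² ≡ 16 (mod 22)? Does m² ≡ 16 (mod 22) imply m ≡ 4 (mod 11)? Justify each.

(→) This fails: take m = 15. Then 15 ≡ 4 (mod 11), but 15² = 225 ≡ 5 (mod 22), not 16.

(←) This fails: take m = 18. Then 18² = 324 ≡ 16 (mod 22), yet 18 ≡ 7 (mod 11), not 4.

Neither direction holds.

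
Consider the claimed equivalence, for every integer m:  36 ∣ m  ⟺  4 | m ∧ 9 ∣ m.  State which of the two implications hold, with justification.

(→) If 36 ∣ m, write m = 36q. Since 36 = 9·4, m = 4·(9q), so 4 ∣ m; and since 36 = 4·9, m = 9·(4q), so 9 ∣ m.

(←) Suppose 4 ∣ m and 9 ∣ m. Any common multiple of 4 and 9 is a multiple of their lcm; here gcd(4, 9) = 1, so lcm(4, 9) = 4·9 = 36, so 36 ∣ m.

The biconditional holds.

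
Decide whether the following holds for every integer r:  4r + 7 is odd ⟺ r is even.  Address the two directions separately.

Only the reverse direction holds.

(⇐) Suppose r is even. Since 4 is even, 4r is even for every r, so 4r + 7 has the same parity as 7, which is odd. Hence 4r + 7 is odd.

(⇒) This fails: take r = 1. Then 4r + 7 = 11, which is odd, yet r = 1 is odd, not even.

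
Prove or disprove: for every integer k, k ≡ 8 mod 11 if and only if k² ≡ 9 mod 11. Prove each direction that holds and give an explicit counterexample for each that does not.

[⇒] Suppose k ≡ 8 mod 11. Write k = 11j + 8. Then (11j + 8)² = 121j² + 176j + 64 = 11(11j² + 16j + 5) + 9, so k² ≡ 9 (mod 11).

[⇐] This fails: take k = 3. Then 3² = 9 ≡ 9 (mod 11), yet 3 ≡ 3 (mod 11), not 8.

(⇒) holds; (⇐) fails.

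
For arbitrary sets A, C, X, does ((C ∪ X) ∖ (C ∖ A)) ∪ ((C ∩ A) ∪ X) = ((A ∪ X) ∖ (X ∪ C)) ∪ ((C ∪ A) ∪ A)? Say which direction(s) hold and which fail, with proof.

Neither inclusion holds.

(⊆) This inclusion fails. Take A = ∅, C = ∅, X = {1}; then 1 ∈ ((C ∪ X) ∖ (C ∖ A)) ∪ ((C ∩ A) ∪ X) but 1 ∉ ((A ∪ X) ∖ (X ∪ C)) ∪ ((C ∪ A) ∪ A).

(⊇) This inclusion fails. Take A = {1}, C = ∅, X = ∅; then 1 ∈ ((A ∪ X) ∖ (X ∪ C)) ∪ ((C ∪ A) ∪ A) but 1 ∉ ((C ∪ X) ∖ (C ∖ A)) ∪ ((C ∩ A) ∪ X).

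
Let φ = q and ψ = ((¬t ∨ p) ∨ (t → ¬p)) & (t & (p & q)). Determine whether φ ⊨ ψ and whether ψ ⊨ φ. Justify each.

Forward direction. This fails. Under p = F, t = F, q = T, the left side is true but the right side is false.

Converse. Assume the antecedent. If p is true, the antecedent forces (p = T, t = T, q = T), and q holds there. If p is false, the antecedent cannot hold. Either way q holds.

(⇒) fails; (⇐) holds.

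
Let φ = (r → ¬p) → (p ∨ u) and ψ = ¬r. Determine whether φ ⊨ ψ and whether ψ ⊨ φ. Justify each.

Both directions fail.

Forward direction. This fails. Under u = T, r = T, p = F, the left side is true but the right side is false.

Converse. This fails. Under u = F, r = F, p = F, the left side is false but the right side is true.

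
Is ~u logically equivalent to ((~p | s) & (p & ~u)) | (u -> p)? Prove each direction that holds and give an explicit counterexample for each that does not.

[⇒] Assume the antecedent. If p is true, the consequent reduces to true regardless of the other variables. If p is false, the antecedent forces (p = F, s = F, u = F) or (p = F, s = T, u = F), and the consequent holds there. Either way the consequent holds.

[⇐] This fails. Under p = T, s = F, u = T, the left side is false but the right side is true.

Only the forward direction holds.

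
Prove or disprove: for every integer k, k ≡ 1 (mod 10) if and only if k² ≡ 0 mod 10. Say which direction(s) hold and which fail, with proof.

Both directions fail.

Forward direction. This fails: take k = 1. Then 1 ≡ 1 (mod 10), but 1² = 1 ≡ 1 (mod 10), not 0.

Converse. This fails: take k = 0. Then 0² = 0 ≡ 0 (mod 10), yet 0 ≡ 0 (mod 10), not 1.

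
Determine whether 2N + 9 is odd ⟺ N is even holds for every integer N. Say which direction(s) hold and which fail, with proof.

Not equivalent: only (⇐) holds.

Forward direction. This fails: take N = 7. Then 2N + 9 = 23, which is odd, yet N = 7 is odd, not even.

Converse. Suppose N is even. Since 2 is even, 2N is even for every N, so 2N + 9 has the same parity as 9, which is odd. Hence 2N + 9 is odd.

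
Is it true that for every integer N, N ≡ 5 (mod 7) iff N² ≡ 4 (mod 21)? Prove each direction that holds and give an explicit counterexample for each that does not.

(⇒) This fails: take N = 12. Then 12 ≡ 5 (mod 7), but 12² = 144 ≡ 18 (mod 21), not 4.

(⇐) This fails: take N = 2. Then 2² = 4 ≡ 4 (mod 21), yet 2 ≡ 2 (mod 7), not 5.

(⇒) fails and (⇐) fails.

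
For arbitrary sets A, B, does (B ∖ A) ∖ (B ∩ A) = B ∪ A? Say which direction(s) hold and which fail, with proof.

(⊆) Let x ∈ (B ∖ A) ∖ (B ∩ A). Then x ∈ B and x ∉ A, from which x ∈ B ∪ A.

(⊇) This inclusion fails. Take A = {1}, B = ∅; then 1 ∈ B ∪ A but 1 ∉ (B ∖ A) ∖ (B ∩ A).

(⊆) holds; (⊇) fails.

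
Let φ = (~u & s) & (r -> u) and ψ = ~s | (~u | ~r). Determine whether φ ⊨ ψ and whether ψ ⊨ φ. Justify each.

(⟹) Assume the antecedent. If u is true, the antecedent cannot hold. If u is false, ~s | (~u | ~r) reduces to true regardless of the other variables. Either way ~s | (~u | ~r) holds.

(⟸) This fails. Under u = F, s = F, r = F, the left side is false but the right side is true.

The forward direction holds; the converse fails.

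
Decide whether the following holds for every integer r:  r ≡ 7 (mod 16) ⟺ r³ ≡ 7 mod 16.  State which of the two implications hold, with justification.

Equivalent; both directions hold.

(→) Suppose r ≡ 7 (mod 16). Write r = 16j + 7. Then (16j + 7)³ = 4096j³ + 5376j² + 2352j + 343 = 16(256j³ + 336j² + 147j + 21) + 7, so r³ ≡ 7 (mod 16).

(←) Conversely, suppose r³ ≡ 7 (mod 16). The only residue r in {0, …, 15} with r³ ≡ 7 (mod 16) is r = 7, so r ≡ 7 (mod 16).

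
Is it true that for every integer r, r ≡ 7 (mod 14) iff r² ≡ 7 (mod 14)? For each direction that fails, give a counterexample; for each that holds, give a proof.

Both directions hold.

[⇒] Suppose r ≡ 7 (mod 14). Write r = 14j + 7. Then (14j + 7)² = 196j² + 196j + 49 = 14(14j² + 14j + 3) + 7, so r² ≡ 7 (mod 14).

[⇐] Conversely, suppose r² ≡ 7 (mod 14). The only residue r in {0, …, 13} with r² ≡ 7 (mod 14) is r = 7, so r ≡ 7 (mod 14).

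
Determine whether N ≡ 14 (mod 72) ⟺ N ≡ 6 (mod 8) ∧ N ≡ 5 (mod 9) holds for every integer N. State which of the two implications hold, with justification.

(⇒) Suppose N ≡ 14 (mod 72); write N = 72j + 14. Since 8 ∣ 72, reducing mod 8 gives N ≡ 14 ≡ 6 (mod 8); since 9 ∣ 72, reducing mod 9 gives N ≡ 14 ≡ 5 (mod 9).

(⇐) Conversely, if N ≡ 6 (mod 8) and N ≡ 5 (mod 9), then by the Chinese remainder theorem N ≡ 14 (mod 72). This is exactly N ≡ 14 (mod 72).

Both implications hold.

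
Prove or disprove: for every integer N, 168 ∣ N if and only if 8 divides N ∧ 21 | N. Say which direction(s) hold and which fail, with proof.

(→) If 168 ∣ N, write N = 168q. Since 168 = 21·8, N = 8·(21q), so 8 ∣ N; and since 168 = 8·21, N = 21·(8q), so 21 ∣ N.

(←) Suppose 8 ∣ N and 21 ∣ N. Any common multiple of 8 and 21 is a multiple of their lcm; here gcd(8, 21) = 1, so lcm(8, 21) = 8·21 = 168, so 168 ∣ N.

Both directions hold.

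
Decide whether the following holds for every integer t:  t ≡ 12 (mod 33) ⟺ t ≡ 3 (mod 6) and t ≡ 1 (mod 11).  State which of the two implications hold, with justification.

(⇒) This fails: t = 12 gives 12 ≡ 12 (mod 33) but 12 ≡ 0 (mod 6), so the conjunction on the right does not hold.

(⇐) Conversely, if t ≡ 3 (mod 6) and t ≡ 1 (mod 11), then by the Chinese remainder theorem t ≡ 45 (mod 66). Since 45 ≡ 12 (mod 33) and 33 ∣ 66, we get t ≡ 12 (mod 33).

Only the reverse direction holds.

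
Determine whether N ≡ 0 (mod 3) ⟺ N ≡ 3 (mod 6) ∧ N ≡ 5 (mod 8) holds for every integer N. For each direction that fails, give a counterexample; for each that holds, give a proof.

Only the reverse direction holds.

(←) If N ≡ 3 (mod 6) and N ≡ 5 (mod 8), then by the Chinese remainder theorem N ≡ 21 (mod 24). Since 21 ≡ 0 (mod 3) and 3 ∣ 24, we get N ≡ 0 (mod 3).

(→) This fails: N = 0 gives 0 ≡ 0 (mod 3) but 0 ≡ 0 (mod 6), so the conjunction on the right does not hold.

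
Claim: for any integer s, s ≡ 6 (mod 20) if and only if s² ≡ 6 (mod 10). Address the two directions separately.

(⟹) Suppose s ≡ 6 (mod 20). Then s² ≡ 6² = 36 (mod 20), and since 10 ∣ 20, also s² ≡ 6 (mod 10).

(⟸) This fails: take s = 4. Then 4² = 16 ≡ 6 (mod 10), yet 4 ≡ 4 (mod 20), not 6.

Not equivalent: only (⇒) holds.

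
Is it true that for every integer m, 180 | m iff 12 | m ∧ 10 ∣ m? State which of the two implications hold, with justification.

(⇐) This fails: take m = 60. Both 12 ∣ 60 and 10 ∣ 60, yet 60 is not a multiple of 180 (since 60 = 0·180 + 60), so 180 ∤ 60.

(⇒) If 180 ∣ m, write m = 180q. Since 180 = 15·12, m = 12·(15q), so 12 ∣ m; and since 180 = 18·10, m = 10·(18q), so 10 ∣ m.

The forward direction holds; the converse fails.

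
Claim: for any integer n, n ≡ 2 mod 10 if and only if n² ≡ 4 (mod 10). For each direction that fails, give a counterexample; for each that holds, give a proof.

Only the forward direction holds.

Forward direction. Suppose n ≡ 2 mod 10. Write n = 10j + 2. Then (10j + 2)² = 100j² + 40j + 4 = 10(10j² + 4j) + 4, so n² ≡ 4 (mod 10).

Converse. This fails: take n = 8. Then 8² = 64 ≡ 4 (mod 10), yet 8 ≡ 8 (mod 10), not 2.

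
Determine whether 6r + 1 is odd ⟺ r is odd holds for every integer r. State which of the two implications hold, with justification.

(⇒) fails; (⇐) holds.

[⇒] This fails: take r = 4. Then 6r + 1 = 25, which is odd, yet r = 4 is even, not odd.

[⇐] Suppose r is odd. Since 6 is even, 6r is even for every r, so 6r + 1 has the same parity as 1, which is odd. Hence 6r + 1 is odd.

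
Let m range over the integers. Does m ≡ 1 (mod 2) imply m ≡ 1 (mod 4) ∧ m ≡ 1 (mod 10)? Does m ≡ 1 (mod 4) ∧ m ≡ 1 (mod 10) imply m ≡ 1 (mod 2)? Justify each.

(⇒) fails; (⇐) holds.

(⇒) This fails: m = 3 gives 3 ≡ 1 (mod 2) but 3 ≡ 3 (mod 4), so the conjunction on the right does not hold.

(⇐) Conversely, if m ≡ 1 (mod 4) and m ≡ 1 (mod 10), then by the Chinese remainder theorem m ≡ 1 (mod 20). Since 1 ≡ 1 (mod 2) and 2 ∣ 20, we get m ≡ 1 (mod 2).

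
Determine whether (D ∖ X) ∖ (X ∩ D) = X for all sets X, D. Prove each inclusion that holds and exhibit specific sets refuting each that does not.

Neither inclusion holds.

Forward inclusion. This inclusion fails. Take X = ∅, D = {1}; then 1 ∈ (D ∖ X) ∖ (X ∩ D) but 1 ∉ X.

Reverse inclusion. This inclusion fails. Take X = {1}, D = ∅; then 1 ∈ X but 1 ∉ (D ∖ X) ∖ (X ∩ D).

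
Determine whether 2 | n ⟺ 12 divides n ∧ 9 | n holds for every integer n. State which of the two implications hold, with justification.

[⇐] Suppose 12 ∣ n and 9 ∣ n. Any common multiple of 12 and 9 is a multiple of their lcm; here lcm(12, 9) = 12·9/gcd(12, 9) = 108/3 = 36, so 36 ∣ n. Since 2 ∣ 36, it follows that 2 ∣ n.

[⇒] This fails: take n = 2. Certainly 2 ∣ 2, but 12 ∤ 2.

Only the converse holds.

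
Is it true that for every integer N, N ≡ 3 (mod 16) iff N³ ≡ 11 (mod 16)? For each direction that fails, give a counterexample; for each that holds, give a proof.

Both directions hold.

(←) Suppose N³ ≡ 11 (mod 16). The only residue r in {0, …, 15} with r³ ≡ 11 (mod 16) is r = 3, so N ≡ 3 (mod 16).

(→) Suppose N ≡ 3 (mod 16). Write N = 16j + 3. Then (16j + 3)³ = 4096j³ + 2304j² + 432j + 27 = 16(256j³ + 144j² + 27j + 1) + 11, so N³ ≡ 11 (mod 16).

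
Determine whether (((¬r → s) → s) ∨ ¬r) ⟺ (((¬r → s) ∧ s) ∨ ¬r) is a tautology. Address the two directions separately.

(⇒) Assume the antecedent. If s is true, ((¬r → s) ∧ s) ∨ ¬r reduces to true regardless of the other variables. If s is false, the antecedent forces (s = F, r = F), and ((¬r → s) ∧ s) ∨ ¬r holds there. Either way ((¬r → s) ∧ s) ∨ ¬r holds.

(⇐) Assume the antecedent. If s is true, ((¬r → s) → s) ∨ ¬r reduces to true regardless of the other variables. If s is false, the antecedent forces (s = F, r = F), and ((¬r → s) → s) ∨ ¬r holds there. Either way ((¬r → s) → s) ∨ ¬r holds.

Both directions hold.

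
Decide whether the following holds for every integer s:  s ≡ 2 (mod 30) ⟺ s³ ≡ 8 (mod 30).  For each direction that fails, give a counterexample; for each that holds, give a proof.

(⟹) Suppose s ≡ 2 (mod 30). Write s = 30j + 2. Then (30j + 2)³ = 27000j³ + 5400j² + 360j + 8 = 30(900j³ + 180j² + 12j) + 8, so s³ ≡ 8 (mod 30).

(⟸) Conversely, suppose s³ ≡ 8 (mod 30). The only residue r in {0, …, 29} with r³ ≡ 8 (mod 30) is r = 2, so s ≡ 2 (mod 30).

Both directions hold; the statement is true.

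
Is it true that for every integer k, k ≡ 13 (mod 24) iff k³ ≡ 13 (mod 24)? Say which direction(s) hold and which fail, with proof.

Forward direction. Suppose k ≡ 13 (mod 24). Write k = 24j + 13. Then (24j + 13)³ = 13824j³ + 22464j² + 12168j + 2197 = 24(576j³ + 936j² + 507j + 91) + 13, so k³ ≡ 13 (mod 24).

Converse. Suppose k³ ≡ 13 (mod 24). The only residue r in {0, …, 23} with r³ ≡ 13 (mod 24) is r = 13, so k ≡ 13 (mod 24).

The biconditional holds.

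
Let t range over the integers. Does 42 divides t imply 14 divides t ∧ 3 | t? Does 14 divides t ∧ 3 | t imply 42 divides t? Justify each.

The biconditional holds.

(⟹) If 42 ∣ t, write t = 42q. Since 42 = 3·14, t = 14·(3q), so 14 ∣ t; and since 42 = 14·3, t = 3·(14q), so 3 ∣ t.

(⟸) Suppose 14 ∣ t and 3 ∣ t. Any common multiple of 14 and 3 is a multiple of their lcm; here gcd(14, 3) = 1, so lcm(14, 3) = 14·3 = 42, so 42 ∣ t.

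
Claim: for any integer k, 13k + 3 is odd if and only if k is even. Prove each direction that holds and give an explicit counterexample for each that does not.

Forward direction. Suppose 13k + 3 is odd. Since 13 is odd, 13k and k have the same parity, so 13k + 3 ≡ k + 3 (mod 2). As 3 is odd, 13k + 3 is odd exactly when k is even. Thus k is even.

Converse. Suppose k is even; write k = 2j. Then 13k + 3 = 13·(2j) + 3 = 2·13j + 3, which is odd.

Both directions hold.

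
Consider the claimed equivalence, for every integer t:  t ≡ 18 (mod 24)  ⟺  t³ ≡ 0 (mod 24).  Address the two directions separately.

(←) This fails: take t = 0. Then 0³ = 0 ≡ 0 (mod 24), yet 0 ≡ 0 (mod 24), not 18.

(→) Suppose t ≡ 18 (mod 24). Write t = 24j + 18. Then (24j + 18)³ = 13824j³ + 31104j² + 23328j + 5832 = 24(576j³ + 1296j² + 972j + 243) + 0, so t³ ≡ 0 (mod 24).

Only the forward implication holds.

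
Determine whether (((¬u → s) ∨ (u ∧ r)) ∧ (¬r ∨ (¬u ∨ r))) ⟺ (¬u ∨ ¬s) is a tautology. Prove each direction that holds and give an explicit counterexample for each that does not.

Both directions fail.

Forward direction. This fails. Under u = T, r = F, s = T, the left side is true but the right side is false.

Converse. This fails. Under u = F, r = F, s = F, the left side is false but the right side is true.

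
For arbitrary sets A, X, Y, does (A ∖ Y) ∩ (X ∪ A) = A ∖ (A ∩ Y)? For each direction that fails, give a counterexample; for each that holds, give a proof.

Both inclusions hold.

Forward inclusion. Let x ∈ (A ∖ Y) ∩ (X ∪ A). Then either x ∈ A and x ∉ X, Y; or x ∈ A ∩ X and x ∉ Y. In each case x ∈ A ∖ (A ∩ Y), so (A ∖ Y) ∩ (X ∪ A) ⊆ A ∖ (A ∩ Y).

Reverse inclusion. Let x ∈ A ∖ (A ∩ Y). Then either x ∈ A and x ∉ X, Y; or x ∈ A ∩ X and x ∉ Y. In each case x ∈ (A ∖ Y) ∩ (X ∪ A), so A ∖ (A ∩ Y) ⊆ (A ∖ Y) ∩ (X ∪ A).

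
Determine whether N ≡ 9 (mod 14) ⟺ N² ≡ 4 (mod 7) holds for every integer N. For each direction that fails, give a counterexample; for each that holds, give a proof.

[⇒] Suppose N ≡ 9 (mod 14). Then N² ≡ 9² = 81 (mod 14), and since 7 ∣ 14, also N² ≡ 4 (mod 7).

[⇐] This fails: take N = 2. Then 2² = 4 ≡ 4 (mod 7), yet 2 ≡ 2 (mod 14), not 9.

Only the forward direction holds.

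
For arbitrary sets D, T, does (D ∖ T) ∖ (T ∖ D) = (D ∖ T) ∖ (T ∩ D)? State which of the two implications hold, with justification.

Both inclusions hold; the sets are equal.

Forward inclusion. Let x ∈ (D ∖ T) ∖ (T ∖ D). Then x ∈ D and x ∉ T, from which x ∈ (D ∖ T) ∖ (T ∩ D).

Reverse inclusion. Let x ∈ (D ∖ T) ∖ (T ∩ D). Then x ∈ D and x ∉ T, from which x ∈ (D ∖ T) ∖ (T ∖ D).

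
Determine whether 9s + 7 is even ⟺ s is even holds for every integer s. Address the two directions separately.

Neither direction holds.

[⇒] This fails: s = 3 gives 9s + 7 = 34, which is even, but 3 is odd, not even.

[⇐] This also fails: s = 0 is even, but 9s + 7 = 7 is odd, not even.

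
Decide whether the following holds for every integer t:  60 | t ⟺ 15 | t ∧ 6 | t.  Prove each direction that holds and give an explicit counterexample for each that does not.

(⟹) If 60 ∣ t, write t = 60q. Since 60 = 4·15, t = 15·(4q), so 15 ∣ t; and since 60 = 10·6, t = 6·(10q), so 6 ∣ t.

(⟸) This fails: take t = 30. Both 15 ∣ 30 and 6 ∣ 30, yet 30 is not a multiple of 60 (since 30 = 0·60 + 30), so 60 ∤ 30.

Not equivalent: only (⇒) holds.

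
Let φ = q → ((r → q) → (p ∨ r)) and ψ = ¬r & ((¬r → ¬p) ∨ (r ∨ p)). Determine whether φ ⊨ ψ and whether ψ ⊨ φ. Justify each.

Forward direction. This fails. Under q = F, r = T, p = F, the left side is true but the right side is false.

Converse. This fails. Under q = T, r = F, p = F, the left side is false but the right side is true.

Neither implication holds.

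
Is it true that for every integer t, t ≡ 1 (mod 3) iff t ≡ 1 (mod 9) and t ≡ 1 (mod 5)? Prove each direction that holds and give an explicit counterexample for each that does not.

(⇒) This fails: t = 34 gives 34 ≡ 1 (mod 3) but 34 ≡ 7 (mod 9), so the conjunction on the right does not hold.

(⇐) Conversely, if t ≡ 1 (mod 9) and t ≡ 1 (mod 5), then by the Chinese remainder theorem t ≡ 1 (mod 45). Since 1 ≡ 1 (mod 3) and 3 ∣ 45, we get t ≡ 1 (mod 3).

Only the converse holds.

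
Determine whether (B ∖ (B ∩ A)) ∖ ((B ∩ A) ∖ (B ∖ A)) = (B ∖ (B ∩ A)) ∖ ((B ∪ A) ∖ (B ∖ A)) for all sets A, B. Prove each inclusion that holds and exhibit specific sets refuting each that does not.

(⊆) Let x ∈ (B ∖ (B ∩ A)) ∖ ((B ∩ A) ∖ (B ∖ A)). Then x ∈ B and x ∉ A, from which x ∈ (B ∖ (B ∩ A)) ∖ ((B ∪ A) ∖ (B ∖ A)).

(⊇) Let x ∈ (B ∖ (B ∩ A)) ∖ ((B ∪ A) ∖ (B ∖ A)). Then x ∈ B and x ∉ A, from which x ∈ (B ∖ (B ∩ A)) ∖ ((B ∩ A) ∖ (B ∖ A)).

The two sets are equal.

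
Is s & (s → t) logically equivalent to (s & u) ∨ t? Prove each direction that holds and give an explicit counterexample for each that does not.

The forward direction holds; the converse fails.

(←) This fails. Under t = T, s = F, u = F, the left side is false but the right side is true.

(→) Assume the antecedent. If t is true, (s & u) ∨ t reduces to true regardless of the other variables. If t is false, the antecedent cannot hold. Either way (s & u) ∨ t holds.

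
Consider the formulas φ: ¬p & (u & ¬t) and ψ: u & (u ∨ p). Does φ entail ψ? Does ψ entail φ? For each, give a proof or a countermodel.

(⇒) holds; (⇐) fails.

(←) This fails. Under p = T, u = T, t = F, the left side is false but the right side is true.

(→) Assume the antecedent. If p is true, the antecedent cannot hold. If p is false, the antecedent forces (p = F, u = T, t = F), and u & (u ∨ p) holds there. Either way u & (u ∨ p) holds.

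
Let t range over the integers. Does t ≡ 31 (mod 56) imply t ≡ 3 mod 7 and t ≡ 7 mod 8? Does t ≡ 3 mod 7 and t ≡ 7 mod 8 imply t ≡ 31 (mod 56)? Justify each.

(→) Suppose t ≡ 31 (mod 56); write t = 56j + 31. Since 7 ∣ 56, reducing mod 7 gives t ≡ 31 ≡ 3 (mod 7); since 8 ∣ 56, reducing mod 8 gives t ≡ 31 ≡ 7 (mod 8).

(←) Conversely, if t ≡ 3 (mod 7) and t ≡ 7 (mod 8), then by the Chinese remainder theorem t ≡ 31 (mod 56). This is exactly t ≡ 31 (mod 56).

Both directions hold; the statement is true.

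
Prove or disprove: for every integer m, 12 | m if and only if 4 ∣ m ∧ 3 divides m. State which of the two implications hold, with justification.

(→) If 12 ∣ m, write m = 12q. Since 12 = 3·4, m = 4·(3q), so 4 ∣ m; and since 12 = 4·3, m = 3·(4q), so 3 ∣ m.

(←) Suppose 4 ∣ m and 3 ∣ m. Any common multiple of 4 and 3 is a multiple of their lcm; here gcd(4, 3) = 1, so lcm(4, 3) = 4·3 = 12, so 12 ∣ m.

The biconditional holds.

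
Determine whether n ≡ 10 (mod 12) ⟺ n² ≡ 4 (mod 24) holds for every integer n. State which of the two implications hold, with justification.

[⇒] Suppose n ≡ 10 (mod 12). Working modulo 24, n ∈ {10, 22}; for each such r, r² ≡ 4 (mod 24).

[⇐] This fails: take n = 2. Then 2² = 4 ≡ 4 (mod 24), yet 2 ≡ 2 (mod 12), not 10.

(⇒) holds; (⇐) fails.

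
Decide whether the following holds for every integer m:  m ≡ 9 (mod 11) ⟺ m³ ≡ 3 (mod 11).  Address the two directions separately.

[⇒] Suppose m ≡ 9 (mod 11). Write m = 11j + 9. Then (11j + 9)³ = 1331j³ + 3267j² + 2673j + 729 = 11(121j³ + 297j² + 243j + 66) + 3, so m³ ≡ 3 (mod 11).

[⇐] Conversely, suppose m³ ≡ 3 (mod 11). The only residue r in {0, …, 10} with r³ ≡ 3 (mod 11) is r = 9, so m ≡ 9 (mod 11).

The biconditional holds.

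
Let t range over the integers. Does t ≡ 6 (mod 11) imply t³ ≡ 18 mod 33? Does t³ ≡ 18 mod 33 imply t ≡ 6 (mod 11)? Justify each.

Only the converse holds.

[⇒] This fails: take t = 17. Then 17 ≡ 6 (mod 11), but 17³ = 4913 ≡ 29 (mod 33), not 18.

[⇐] Conversely, the residues r modulo 33 with r³ ≡ 18 (mod 33) are exactly {6}, and each is ≡ 6 (mod 11).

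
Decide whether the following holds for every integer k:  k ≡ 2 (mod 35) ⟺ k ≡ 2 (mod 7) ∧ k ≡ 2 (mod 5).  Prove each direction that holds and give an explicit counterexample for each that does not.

Both directions hold.

(←) If k ≡ 2 (mod 7) and k ≡ 2 (mod 5), then by the Chinese remainder theorem k ≡ 2 (mod 35). This is exactly k ≡ 2 (mod 35).

(→) Suppose k ≡ 2 (mod 35); write k = 35j + 2. Since 7 ∣ 35, reducing mod 7 gives k ≡ 2 (mod 7); since 5 ∣ 35, reducing mod 5 gives k ≡ 2 (mod 5).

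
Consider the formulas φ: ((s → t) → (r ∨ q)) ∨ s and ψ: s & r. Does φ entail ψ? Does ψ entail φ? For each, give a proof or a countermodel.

Only the converse holds.

(→) This fails. Under t = F, s = T, q = F, r = F, the left side is true but the right side is false.

(←) Assume the antecedent. If t is true, the antecedent forces (t = T, s = T, q = F, r = T) or (t = T, s = T, q = T, r = T), and ((s → t) → (r ∨ q)) ∨ s holds there. If t is false, the antecedent forces (t = F, s = T, q = F, r = T) or (t = F, s = T, q = T, r = T), and ((s → t) → (r ∨ q)) ∨ s holds there. Either way ((s → t) → (r ∨ q)) ∨ s holds.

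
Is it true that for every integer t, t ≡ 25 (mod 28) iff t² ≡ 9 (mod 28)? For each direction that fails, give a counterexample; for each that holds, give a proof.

Not equivalent: only (⇒) holds.

(⟹) Suppose t ≡ 25 (mod 28). Write t = 28j + 25. Then (28j + 25)² = 784j² + 1400j + 625 = 28(28j² + 50j + 22) + 9, so t² ≡ 9 (mod 28).

(⟸) This fails: take t = 3. Then 3² = 9 ≡ 9 (mod 28), yet 3 ≡ 3 (mod 28), not 25.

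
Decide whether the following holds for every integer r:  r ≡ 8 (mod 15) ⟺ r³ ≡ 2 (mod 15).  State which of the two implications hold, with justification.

Both directions hold; the statement is true.

(⇒) Suppose r ≡ 8 (mod 15). Write r = 15j + 8. Then (15j + 8)³ = 3375j³ + 5400j² + 2880j + 512 = 15(225j³ + 360j² + 192j + 34) + 2, so r³ ≡ 2 (mod 15).

(⇐) Conversely, suppose r³ ≡ 2 (mod 15). The only residue r in {0, …, 14} with r³ ≡ 2 (mod 15) is r = 8, so r ≡ 8 (mod 15).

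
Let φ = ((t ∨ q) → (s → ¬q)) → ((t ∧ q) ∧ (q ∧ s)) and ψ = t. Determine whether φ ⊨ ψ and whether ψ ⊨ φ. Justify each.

Both directions fail.

(⇒) This fails. Under q = T, s = T, t = F, the left side is true but the right side is false.

(⇐) This fails. Under q = F, s = F, t = T, the left side is false but the right side is true.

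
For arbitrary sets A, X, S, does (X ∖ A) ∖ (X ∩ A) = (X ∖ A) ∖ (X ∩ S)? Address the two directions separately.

(⊆) fails; (⊇) holds.

(⟹) This inclusion fails. Take A = ∅, X = {1}, S = {1}; then 1 ∈ (X ∖ A) ∖ (X ∩ A) but 1 ∉ (X ∖ A) ∖ (X ∩ S).

(⟸) Let x ∈ (X ∖ A) ∖ (X ∩ S). Then x ∈ X and x ∉ A, S, from which x ∈ (X ∖ A) ∖ (X ∩ A).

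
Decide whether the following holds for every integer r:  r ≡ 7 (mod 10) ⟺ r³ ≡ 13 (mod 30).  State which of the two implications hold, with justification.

(←) The residues r modulo 30 with r³ ≡ 13 (mod 30) are exactly {7}, and each is ≡ 7 (mod 10).

(→) This fails: take r = 17. Then 17 ≡ 7 (mod 10), but 17³ = 4913 ≡ 23 (mod 30), not 13.

Only the reverse direction holds.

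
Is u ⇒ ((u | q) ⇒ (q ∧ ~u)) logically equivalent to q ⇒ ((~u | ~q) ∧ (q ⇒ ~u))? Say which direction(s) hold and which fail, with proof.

Forward direction. Assume the antecedent. If q is true, the antecedent forces (q = T, u = F), and q ⇒ ((~u | ~q) ∧ (q ⇒ ~u)) holds there. If q is false, q ⇒ ((~u | ~q) ∧ (q ⇒ ~u)) reduces to true regardless of the other variables. Either way q ⇒ ((~u | ~q) ∧ (q ⇒ ~u)) holds.

Converse. This fails. Under q = F, u = T, the left side is false but the right side is true.

(⇒) holds; (⇐) fails.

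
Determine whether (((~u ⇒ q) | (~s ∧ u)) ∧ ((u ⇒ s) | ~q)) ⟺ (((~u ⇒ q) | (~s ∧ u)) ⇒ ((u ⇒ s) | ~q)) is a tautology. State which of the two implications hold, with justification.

Only the forward direction holds.

(→) Assume the antecedent. If s is true, the consequent reduces to true regardless of the other variables. If s is false, the antecedent forces (q = T, s = F, u = F) or (q = F, s = F, u = T), and the consequent holds there. Either way the consequent holds.

(←) This fails. Under q = F, s = F, u = F, the left side is false but the right side is true.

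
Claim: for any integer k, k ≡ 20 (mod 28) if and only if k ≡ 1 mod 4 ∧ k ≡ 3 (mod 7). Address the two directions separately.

[⇒] This fails: k = 20 gives 20 ≡ 20 (mod 28) but 20 ≡ 0 (mod 4), so the conjunction on the right does not hold.

[⇐] This fails: k = 17 satisfies both congruences on the right (17 ≡ 1 mod 4 and 17 ≡ 3 mod 7) yet 17 ≡ 17 (mod 28), not 20.

Neither direction holds.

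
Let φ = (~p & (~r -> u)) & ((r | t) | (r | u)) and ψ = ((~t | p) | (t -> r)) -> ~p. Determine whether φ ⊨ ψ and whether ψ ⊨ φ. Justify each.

Forward direction. Assume the antecedent. If p is true, the antecedent cannot hold. If p is false, ((~t | p) | (t -> r)) -> ~p reduces to true regardless of the other variables. Either way ((~t | p) | (t -> r)) -> ~p holds.

Converse. This fails. Under p = F, t = F, u = F, r = F, the left side is false but the right side is true.

Not equivalent: only (⇒) holds.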